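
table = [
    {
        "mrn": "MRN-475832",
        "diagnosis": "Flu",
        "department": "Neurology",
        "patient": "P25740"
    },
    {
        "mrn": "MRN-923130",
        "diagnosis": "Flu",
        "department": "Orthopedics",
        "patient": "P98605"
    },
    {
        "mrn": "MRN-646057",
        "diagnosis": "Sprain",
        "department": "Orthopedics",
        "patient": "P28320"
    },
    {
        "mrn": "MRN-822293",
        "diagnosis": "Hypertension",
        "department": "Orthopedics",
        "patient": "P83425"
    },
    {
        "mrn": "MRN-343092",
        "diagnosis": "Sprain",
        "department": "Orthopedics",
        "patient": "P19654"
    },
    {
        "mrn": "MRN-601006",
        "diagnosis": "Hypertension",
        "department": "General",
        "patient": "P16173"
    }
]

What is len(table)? 6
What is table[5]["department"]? "General"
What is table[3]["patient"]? "P83425"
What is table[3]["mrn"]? "MRN-822293"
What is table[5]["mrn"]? "MRN-601006"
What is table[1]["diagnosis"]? "Flu"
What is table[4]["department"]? "Orthopedics"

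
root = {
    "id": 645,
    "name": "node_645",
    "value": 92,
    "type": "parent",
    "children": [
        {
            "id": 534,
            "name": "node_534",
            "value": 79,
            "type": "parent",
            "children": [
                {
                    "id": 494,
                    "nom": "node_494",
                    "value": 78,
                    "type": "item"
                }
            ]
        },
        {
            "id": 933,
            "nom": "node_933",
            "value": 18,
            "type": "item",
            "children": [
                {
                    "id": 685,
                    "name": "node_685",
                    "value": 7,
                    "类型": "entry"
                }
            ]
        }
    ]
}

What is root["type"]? "parent"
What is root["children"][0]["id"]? 534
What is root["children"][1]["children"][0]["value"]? 7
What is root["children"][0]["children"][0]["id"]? 494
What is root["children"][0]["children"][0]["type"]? "item"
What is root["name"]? "node_645"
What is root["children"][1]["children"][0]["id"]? 685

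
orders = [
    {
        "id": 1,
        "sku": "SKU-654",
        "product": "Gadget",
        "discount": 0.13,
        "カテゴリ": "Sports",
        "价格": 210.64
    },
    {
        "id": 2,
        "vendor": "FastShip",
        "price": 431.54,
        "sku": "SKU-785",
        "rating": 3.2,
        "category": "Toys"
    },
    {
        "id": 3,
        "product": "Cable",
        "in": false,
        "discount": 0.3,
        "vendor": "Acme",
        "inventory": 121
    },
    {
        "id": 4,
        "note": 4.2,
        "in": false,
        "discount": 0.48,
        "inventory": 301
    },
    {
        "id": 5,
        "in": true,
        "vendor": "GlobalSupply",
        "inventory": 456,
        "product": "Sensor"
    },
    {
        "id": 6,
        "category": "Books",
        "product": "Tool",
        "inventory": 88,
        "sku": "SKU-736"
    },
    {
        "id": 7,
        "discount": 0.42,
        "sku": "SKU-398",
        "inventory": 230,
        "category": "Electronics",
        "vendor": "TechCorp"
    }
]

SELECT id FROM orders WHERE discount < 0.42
[1, 3]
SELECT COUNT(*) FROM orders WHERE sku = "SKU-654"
1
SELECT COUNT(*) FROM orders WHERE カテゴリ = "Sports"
1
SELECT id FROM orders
[1, 2, 3, 4, 5, 6, 7]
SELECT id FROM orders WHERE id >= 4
[4, 5, 6, 7]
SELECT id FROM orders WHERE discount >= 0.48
[4]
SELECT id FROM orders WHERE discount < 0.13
[]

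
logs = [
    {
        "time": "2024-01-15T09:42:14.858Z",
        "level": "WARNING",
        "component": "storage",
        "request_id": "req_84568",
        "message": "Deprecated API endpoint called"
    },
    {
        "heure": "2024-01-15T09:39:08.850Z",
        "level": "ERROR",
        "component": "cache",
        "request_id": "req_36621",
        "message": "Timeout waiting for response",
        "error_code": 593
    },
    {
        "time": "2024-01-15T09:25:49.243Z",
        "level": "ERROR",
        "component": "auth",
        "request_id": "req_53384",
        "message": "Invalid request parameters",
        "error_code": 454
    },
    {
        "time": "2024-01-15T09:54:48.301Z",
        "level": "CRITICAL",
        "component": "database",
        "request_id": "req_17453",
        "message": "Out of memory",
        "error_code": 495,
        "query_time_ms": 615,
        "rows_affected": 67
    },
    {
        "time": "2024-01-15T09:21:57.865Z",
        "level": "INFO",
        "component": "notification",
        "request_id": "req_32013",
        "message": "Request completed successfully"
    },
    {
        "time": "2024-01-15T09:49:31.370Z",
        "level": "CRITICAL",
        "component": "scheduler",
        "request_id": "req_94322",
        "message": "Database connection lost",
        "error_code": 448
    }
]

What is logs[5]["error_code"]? 448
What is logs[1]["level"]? "ERROR"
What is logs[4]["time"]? "2024-01-15T09:21:57.865Z"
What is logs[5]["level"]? "CRITICAL"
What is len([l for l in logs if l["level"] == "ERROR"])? 2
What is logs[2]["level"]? "ERROR"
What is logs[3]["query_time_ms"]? 615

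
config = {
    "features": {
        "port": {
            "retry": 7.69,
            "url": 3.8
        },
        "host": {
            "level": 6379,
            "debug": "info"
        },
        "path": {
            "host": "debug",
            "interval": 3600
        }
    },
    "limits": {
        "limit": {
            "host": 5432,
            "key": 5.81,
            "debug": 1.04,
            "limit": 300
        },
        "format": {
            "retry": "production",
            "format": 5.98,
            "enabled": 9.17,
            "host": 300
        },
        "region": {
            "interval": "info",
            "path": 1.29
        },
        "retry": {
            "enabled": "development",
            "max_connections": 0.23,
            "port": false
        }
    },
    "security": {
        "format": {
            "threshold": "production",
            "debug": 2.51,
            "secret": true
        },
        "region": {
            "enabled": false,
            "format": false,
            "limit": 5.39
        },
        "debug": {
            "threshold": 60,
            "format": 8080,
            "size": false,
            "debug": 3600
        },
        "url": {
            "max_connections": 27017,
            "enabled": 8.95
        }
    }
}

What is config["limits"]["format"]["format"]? 5.98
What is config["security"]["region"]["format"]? False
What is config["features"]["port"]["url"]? 3.8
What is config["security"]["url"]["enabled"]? 8.95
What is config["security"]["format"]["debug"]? 2.51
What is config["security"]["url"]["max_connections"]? 27017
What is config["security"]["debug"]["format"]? 8080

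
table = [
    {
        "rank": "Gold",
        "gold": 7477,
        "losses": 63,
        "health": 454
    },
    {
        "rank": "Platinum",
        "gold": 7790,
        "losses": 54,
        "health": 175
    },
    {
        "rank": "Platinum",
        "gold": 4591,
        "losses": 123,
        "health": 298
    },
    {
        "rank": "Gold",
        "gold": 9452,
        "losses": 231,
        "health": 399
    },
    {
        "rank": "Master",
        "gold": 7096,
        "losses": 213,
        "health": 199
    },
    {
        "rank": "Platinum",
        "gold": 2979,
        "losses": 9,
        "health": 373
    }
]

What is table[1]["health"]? 175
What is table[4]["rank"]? "Master"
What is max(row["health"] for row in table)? 454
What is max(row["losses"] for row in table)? 231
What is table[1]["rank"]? "Platinum"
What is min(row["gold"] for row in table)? 2979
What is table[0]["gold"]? 7477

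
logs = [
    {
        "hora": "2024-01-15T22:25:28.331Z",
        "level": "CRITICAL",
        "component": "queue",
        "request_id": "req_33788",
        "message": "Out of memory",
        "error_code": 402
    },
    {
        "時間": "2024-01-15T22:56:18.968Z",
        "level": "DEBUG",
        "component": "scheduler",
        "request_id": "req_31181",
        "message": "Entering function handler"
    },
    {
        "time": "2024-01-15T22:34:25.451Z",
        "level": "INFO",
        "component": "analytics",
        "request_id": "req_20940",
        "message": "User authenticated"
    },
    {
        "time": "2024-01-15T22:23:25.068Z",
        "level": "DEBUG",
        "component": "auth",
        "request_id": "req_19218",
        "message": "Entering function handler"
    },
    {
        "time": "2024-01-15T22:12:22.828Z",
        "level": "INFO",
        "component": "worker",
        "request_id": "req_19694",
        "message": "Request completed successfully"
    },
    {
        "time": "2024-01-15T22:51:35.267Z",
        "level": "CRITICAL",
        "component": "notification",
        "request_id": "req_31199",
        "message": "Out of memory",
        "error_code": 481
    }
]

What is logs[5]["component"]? "notification"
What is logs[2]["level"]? "INFO"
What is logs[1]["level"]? "DEBUG"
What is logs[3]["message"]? "Entering function handler"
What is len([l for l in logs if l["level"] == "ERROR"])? 0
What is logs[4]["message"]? "Request completed successfully"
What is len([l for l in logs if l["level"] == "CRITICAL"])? 2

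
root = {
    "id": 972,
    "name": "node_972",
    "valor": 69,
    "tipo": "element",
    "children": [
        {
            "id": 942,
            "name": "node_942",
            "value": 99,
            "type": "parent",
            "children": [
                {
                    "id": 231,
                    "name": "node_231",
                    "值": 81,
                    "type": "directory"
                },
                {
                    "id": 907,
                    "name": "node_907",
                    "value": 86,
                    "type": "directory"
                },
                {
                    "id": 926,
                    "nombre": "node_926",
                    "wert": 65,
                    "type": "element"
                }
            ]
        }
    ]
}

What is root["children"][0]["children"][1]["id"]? 907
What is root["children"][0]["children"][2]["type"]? "element"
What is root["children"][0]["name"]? "node_942"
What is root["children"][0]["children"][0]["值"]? 81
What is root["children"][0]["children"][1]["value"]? 86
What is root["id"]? 972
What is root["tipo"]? "element"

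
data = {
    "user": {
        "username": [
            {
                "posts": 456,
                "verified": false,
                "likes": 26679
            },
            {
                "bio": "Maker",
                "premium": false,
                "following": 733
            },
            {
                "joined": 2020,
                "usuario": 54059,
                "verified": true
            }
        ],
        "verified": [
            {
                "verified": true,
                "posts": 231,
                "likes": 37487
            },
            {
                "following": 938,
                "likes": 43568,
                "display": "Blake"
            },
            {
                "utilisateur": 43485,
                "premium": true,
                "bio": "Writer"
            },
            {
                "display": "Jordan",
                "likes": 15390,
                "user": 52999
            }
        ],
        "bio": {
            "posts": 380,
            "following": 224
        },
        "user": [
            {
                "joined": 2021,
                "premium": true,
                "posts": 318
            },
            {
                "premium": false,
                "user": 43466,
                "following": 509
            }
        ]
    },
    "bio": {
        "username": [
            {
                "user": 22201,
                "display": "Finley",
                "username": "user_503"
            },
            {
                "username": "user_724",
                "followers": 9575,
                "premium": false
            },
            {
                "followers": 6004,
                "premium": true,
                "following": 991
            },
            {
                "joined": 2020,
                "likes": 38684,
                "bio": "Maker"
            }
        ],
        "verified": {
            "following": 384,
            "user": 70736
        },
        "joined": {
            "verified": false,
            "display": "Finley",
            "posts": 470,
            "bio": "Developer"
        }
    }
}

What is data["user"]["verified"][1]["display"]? "Blake"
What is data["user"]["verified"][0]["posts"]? 231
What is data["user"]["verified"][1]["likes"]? 43568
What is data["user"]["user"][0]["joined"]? 2021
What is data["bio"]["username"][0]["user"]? 22201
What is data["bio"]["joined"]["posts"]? 470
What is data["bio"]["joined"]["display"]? "Finley"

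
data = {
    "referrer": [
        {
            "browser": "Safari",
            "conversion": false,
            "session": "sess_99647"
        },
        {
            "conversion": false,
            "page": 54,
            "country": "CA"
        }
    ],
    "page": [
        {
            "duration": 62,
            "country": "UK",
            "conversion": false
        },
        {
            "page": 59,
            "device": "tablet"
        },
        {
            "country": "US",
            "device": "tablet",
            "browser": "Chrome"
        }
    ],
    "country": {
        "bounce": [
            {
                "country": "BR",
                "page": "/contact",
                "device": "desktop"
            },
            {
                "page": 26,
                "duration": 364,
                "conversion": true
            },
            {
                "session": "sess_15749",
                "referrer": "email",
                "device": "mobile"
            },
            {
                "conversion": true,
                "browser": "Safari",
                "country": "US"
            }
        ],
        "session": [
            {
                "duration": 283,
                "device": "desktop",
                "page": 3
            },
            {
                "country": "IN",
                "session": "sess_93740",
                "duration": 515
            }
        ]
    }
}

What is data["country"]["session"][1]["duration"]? 515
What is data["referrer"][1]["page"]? 54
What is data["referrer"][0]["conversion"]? False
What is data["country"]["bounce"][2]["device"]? "mobile"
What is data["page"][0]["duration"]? 62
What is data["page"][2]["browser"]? "Chrome"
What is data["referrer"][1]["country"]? "CA"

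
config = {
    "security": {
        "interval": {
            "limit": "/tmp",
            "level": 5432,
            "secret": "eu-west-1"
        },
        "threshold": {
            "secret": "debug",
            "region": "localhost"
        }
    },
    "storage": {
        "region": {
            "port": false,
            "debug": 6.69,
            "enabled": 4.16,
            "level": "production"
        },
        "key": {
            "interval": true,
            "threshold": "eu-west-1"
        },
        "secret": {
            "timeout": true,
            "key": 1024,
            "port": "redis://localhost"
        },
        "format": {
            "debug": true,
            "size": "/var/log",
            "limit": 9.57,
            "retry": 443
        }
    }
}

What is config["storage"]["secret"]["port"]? "redis://localhost"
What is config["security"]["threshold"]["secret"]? "debug"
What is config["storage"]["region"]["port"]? False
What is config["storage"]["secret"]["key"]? 1024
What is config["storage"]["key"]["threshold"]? "eu-west-1"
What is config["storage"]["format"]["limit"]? 9.57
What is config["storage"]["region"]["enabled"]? 4.16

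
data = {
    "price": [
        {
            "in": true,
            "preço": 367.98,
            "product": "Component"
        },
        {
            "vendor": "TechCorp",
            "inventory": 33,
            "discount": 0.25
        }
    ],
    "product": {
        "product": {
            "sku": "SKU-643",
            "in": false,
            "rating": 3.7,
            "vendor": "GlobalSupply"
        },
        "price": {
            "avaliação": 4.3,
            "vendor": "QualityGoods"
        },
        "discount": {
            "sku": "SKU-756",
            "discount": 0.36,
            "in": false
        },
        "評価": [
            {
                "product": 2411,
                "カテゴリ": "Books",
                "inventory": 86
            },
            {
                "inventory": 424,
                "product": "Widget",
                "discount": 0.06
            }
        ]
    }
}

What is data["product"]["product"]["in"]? False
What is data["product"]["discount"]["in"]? False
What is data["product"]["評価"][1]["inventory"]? 424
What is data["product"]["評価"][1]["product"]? "Widget"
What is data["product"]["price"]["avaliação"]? 4.3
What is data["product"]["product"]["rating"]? 3.7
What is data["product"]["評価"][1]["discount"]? 0.06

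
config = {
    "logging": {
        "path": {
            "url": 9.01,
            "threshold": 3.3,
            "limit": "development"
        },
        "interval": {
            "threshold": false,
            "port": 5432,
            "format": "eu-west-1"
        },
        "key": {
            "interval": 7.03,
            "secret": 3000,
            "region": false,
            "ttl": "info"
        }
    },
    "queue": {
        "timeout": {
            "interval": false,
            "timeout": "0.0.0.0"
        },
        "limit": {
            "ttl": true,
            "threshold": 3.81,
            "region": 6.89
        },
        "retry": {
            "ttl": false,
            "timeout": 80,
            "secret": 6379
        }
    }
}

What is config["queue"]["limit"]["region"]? 6.89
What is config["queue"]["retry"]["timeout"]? 80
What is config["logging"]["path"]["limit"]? "development"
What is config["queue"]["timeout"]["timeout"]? "0.0.0.0"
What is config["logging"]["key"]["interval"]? 7.03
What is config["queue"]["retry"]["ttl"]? False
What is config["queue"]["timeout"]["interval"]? False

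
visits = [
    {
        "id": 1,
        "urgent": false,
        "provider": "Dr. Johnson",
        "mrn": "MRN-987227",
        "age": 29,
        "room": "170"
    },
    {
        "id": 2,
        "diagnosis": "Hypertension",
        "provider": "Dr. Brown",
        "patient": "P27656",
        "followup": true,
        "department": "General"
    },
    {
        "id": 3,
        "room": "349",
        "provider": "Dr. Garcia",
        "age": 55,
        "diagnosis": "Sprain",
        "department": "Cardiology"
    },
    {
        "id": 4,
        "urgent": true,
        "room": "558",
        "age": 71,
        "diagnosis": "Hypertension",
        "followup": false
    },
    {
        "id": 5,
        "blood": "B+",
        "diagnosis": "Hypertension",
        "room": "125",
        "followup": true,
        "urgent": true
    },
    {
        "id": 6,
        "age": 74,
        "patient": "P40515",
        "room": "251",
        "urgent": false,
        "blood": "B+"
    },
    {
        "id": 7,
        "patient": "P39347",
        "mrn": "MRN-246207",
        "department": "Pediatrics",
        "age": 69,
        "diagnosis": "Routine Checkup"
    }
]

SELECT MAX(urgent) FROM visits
True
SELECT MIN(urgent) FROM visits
False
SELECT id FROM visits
[1, 2, 3, 4, 5, 6, 7]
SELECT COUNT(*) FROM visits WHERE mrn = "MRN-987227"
1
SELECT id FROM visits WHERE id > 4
[5, 6, 7]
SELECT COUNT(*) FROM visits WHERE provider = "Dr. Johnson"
1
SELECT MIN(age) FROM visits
29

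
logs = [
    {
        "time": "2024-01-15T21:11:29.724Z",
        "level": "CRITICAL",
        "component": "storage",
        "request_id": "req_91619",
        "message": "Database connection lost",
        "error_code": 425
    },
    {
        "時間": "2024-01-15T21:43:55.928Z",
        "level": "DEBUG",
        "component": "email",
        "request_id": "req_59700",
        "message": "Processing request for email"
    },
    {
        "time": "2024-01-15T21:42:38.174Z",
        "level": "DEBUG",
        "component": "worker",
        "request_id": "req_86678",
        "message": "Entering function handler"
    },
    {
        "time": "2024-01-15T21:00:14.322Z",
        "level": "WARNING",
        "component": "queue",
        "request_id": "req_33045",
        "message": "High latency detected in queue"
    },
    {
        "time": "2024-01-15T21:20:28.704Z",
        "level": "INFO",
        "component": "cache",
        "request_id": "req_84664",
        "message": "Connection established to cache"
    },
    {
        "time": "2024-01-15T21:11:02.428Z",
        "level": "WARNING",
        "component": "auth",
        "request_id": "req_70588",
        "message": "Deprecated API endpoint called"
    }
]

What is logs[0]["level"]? "CRITICAL"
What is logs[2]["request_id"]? "req_86678"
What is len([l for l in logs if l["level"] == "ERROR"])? 0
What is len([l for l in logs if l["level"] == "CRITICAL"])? 1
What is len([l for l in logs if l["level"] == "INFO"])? 1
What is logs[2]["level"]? "DEBUG"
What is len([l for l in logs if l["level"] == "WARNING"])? 2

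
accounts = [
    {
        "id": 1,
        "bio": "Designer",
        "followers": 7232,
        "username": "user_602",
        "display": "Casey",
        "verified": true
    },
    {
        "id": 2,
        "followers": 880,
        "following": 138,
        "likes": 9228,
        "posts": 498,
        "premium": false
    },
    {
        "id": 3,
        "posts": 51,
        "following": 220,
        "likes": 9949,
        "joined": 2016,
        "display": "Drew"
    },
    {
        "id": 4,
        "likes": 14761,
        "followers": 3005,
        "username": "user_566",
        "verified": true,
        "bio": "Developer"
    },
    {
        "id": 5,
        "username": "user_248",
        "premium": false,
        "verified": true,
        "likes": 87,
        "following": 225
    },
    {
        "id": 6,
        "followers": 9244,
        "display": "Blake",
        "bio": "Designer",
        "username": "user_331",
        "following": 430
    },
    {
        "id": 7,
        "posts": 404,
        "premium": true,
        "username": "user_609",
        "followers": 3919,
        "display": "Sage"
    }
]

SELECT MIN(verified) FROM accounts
True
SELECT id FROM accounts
[1, 2, 3, 4, 5, 6, 7]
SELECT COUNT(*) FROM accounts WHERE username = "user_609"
1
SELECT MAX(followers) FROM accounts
9244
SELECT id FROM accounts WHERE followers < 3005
[2]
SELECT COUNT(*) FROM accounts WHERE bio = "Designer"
2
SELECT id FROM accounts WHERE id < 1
[]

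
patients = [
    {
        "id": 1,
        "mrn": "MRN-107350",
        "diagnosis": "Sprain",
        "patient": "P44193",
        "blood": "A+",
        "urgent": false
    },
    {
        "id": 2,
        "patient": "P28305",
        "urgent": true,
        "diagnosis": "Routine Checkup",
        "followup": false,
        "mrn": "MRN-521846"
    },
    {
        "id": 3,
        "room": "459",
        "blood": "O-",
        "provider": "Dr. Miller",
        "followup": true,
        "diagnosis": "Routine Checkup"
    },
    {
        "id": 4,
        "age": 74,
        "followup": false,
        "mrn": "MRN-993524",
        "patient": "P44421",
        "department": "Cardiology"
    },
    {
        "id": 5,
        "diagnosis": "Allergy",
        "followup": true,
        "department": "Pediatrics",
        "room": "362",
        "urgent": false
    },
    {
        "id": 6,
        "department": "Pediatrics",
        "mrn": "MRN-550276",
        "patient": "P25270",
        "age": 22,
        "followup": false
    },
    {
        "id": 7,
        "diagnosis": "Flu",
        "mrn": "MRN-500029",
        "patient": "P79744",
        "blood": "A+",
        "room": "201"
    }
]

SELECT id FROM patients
[1, 2, 3, 4, 5, 6, 7]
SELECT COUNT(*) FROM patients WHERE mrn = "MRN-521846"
1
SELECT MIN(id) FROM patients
1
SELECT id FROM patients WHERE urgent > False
[2]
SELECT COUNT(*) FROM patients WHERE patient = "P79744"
1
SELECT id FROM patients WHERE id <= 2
[1, 2]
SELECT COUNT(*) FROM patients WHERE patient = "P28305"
1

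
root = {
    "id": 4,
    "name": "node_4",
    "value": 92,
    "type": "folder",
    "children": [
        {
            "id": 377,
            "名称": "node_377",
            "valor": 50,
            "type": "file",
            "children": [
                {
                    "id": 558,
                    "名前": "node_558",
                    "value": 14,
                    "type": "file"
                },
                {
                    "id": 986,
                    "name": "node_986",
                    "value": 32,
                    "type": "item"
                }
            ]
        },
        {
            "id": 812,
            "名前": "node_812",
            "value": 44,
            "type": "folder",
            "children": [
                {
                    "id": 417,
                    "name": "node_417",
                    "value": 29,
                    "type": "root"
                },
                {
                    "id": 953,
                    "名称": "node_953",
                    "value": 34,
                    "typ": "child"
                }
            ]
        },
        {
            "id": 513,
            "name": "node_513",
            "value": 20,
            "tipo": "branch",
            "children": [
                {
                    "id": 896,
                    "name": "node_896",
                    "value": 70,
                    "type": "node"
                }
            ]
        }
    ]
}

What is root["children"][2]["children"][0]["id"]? 896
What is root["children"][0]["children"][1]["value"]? 32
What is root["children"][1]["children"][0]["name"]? "node_417"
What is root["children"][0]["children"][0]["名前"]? "node_558"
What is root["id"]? 4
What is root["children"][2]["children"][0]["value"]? 70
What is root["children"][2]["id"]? 513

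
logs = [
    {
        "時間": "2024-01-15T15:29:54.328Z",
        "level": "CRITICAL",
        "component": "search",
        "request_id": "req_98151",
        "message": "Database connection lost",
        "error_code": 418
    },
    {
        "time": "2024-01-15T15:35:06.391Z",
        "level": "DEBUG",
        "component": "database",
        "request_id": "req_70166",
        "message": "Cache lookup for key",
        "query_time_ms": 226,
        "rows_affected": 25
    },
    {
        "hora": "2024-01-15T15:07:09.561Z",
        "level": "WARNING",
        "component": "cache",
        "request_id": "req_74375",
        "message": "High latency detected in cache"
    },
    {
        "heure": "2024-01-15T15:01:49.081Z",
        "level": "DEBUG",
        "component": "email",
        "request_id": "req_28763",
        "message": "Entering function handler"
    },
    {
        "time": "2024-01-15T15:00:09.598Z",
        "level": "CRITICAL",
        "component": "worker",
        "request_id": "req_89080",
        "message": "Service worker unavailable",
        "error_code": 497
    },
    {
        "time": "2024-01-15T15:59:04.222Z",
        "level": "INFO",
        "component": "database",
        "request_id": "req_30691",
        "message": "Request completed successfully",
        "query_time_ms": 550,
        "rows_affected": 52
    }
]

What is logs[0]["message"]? "Database connection lost"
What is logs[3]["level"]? "DEBUG"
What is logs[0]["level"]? "CRITICAL"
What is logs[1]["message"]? "Cache lookup for key"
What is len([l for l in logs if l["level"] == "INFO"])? 1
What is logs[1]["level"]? "DEBUG"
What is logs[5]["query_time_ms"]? 550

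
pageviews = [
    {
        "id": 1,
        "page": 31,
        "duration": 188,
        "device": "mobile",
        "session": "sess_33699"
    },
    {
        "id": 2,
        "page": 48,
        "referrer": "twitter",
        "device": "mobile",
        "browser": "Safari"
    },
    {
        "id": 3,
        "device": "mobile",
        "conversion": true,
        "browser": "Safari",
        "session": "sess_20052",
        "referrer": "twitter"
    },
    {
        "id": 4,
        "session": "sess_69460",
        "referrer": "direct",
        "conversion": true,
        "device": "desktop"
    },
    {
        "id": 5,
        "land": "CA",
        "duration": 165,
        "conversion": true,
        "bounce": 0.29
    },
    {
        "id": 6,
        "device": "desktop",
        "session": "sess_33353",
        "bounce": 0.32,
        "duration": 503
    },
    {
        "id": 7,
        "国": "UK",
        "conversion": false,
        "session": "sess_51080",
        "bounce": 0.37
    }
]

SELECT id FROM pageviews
[1, 2, 3, 4, 5, 6, 7]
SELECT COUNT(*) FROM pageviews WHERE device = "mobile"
3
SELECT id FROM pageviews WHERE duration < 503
[1, 5]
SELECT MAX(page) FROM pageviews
48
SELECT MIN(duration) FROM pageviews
165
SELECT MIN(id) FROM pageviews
1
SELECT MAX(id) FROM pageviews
7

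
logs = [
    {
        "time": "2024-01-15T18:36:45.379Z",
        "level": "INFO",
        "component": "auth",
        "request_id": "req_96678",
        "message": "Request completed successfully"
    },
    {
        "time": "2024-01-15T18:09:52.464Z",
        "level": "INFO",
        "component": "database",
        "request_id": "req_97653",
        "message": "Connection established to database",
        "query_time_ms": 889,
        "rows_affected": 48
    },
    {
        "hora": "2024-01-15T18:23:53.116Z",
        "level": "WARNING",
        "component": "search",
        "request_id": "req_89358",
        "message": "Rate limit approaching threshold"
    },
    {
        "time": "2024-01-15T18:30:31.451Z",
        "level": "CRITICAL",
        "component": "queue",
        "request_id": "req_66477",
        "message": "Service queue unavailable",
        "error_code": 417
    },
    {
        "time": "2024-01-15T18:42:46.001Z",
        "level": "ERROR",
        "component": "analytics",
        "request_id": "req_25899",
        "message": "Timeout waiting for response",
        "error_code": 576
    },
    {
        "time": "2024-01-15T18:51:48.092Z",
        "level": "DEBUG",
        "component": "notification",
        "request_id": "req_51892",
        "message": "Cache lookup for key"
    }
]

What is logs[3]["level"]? "CRITICAL"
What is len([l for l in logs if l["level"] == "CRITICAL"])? 1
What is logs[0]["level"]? "INFO"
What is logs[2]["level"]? "WARNING"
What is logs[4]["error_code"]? 576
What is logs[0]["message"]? "Request completed successfully"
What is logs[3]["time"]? "2024-01-15T18:30:31.451Z"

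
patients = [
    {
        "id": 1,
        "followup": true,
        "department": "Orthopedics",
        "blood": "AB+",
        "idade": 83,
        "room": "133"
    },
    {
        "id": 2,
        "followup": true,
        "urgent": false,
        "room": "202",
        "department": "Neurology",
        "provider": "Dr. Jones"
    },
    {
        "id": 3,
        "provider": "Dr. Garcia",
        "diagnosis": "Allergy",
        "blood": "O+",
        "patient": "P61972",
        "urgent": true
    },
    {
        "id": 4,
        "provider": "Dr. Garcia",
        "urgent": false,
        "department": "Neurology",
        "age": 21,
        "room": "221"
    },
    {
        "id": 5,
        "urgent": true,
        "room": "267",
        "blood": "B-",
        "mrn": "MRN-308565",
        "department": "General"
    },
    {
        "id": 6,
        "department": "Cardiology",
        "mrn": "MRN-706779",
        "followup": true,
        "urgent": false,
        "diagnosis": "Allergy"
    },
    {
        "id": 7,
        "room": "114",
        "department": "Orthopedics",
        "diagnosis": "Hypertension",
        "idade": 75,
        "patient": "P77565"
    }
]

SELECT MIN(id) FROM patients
1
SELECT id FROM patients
[1, 2, 3, 4, 5, 6, 7]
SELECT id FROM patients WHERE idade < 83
[7]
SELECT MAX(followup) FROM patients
True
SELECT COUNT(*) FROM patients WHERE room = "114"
1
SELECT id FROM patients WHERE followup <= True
[1, 2, 6]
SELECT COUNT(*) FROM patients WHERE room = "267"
1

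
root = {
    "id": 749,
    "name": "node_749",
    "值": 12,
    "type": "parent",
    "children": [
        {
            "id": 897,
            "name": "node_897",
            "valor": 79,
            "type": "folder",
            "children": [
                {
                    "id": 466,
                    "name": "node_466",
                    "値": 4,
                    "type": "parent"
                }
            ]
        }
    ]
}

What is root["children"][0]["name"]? "node_897"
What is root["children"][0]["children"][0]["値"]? 4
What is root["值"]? 12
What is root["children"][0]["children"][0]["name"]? "node_466"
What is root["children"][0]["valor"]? 79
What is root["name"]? "node_749"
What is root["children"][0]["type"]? "folder"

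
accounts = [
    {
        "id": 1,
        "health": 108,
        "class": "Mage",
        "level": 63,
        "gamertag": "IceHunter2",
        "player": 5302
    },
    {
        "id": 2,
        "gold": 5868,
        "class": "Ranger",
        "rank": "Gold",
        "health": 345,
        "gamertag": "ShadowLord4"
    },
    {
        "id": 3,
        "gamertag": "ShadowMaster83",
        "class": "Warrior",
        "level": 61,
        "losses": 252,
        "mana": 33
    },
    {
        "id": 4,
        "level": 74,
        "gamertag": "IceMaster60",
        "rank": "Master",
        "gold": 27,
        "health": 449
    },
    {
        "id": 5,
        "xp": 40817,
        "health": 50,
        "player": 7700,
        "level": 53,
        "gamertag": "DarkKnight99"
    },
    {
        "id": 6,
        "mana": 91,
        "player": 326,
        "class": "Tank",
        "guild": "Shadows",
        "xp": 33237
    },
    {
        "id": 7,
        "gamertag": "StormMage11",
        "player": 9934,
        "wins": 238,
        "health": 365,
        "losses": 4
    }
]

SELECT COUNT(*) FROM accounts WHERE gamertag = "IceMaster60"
1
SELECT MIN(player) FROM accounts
326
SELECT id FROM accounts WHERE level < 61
[5]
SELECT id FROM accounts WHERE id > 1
[2, 3, 4, 5, 6, 7]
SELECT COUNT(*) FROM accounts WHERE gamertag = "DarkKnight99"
1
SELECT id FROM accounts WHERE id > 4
[5, 6, 7]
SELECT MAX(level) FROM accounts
74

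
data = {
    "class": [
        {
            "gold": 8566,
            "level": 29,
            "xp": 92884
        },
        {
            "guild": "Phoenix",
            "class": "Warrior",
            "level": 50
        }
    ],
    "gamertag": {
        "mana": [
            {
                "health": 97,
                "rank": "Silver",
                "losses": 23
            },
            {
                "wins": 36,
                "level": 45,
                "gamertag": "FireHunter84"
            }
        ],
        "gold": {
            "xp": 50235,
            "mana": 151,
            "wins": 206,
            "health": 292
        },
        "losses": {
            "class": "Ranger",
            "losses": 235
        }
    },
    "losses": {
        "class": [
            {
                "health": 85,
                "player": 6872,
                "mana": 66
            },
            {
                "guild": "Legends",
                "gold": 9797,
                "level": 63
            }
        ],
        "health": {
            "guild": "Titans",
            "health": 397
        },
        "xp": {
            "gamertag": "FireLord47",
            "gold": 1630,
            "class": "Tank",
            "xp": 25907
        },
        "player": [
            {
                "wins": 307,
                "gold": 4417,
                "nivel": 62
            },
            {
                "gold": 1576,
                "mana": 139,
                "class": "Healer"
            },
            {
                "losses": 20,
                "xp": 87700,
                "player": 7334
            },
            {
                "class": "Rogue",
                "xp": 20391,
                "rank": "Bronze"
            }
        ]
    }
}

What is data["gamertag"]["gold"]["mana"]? 151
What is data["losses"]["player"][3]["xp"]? 20391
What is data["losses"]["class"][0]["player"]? 6872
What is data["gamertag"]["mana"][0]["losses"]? 23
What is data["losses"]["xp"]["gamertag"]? "FireLord47"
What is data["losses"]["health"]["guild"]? "Titans"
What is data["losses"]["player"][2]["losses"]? 20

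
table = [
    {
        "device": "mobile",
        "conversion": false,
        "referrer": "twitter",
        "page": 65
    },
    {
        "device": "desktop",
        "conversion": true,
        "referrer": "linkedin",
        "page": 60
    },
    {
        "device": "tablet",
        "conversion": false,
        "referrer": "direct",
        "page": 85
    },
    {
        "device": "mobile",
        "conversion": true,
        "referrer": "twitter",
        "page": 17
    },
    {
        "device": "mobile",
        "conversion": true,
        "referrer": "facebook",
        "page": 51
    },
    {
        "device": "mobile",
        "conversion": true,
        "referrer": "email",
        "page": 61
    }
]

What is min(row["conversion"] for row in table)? False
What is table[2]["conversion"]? False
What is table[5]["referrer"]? "email"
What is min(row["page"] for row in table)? 17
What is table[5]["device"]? "mobile"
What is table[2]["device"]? "tablet"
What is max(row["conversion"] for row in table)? True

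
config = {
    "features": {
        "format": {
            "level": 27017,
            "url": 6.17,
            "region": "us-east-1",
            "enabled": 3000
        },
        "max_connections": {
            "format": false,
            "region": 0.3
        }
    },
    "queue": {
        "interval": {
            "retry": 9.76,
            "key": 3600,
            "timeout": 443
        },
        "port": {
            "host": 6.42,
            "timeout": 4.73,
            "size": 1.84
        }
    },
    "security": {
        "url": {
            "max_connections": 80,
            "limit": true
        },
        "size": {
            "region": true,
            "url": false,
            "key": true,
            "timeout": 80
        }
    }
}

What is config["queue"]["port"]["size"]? 1.84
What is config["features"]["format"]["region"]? "us-east-1"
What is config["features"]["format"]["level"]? 27017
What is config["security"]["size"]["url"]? False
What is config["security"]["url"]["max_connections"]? 80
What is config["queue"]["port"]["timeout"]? 4.73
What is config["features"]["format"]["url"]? 6.17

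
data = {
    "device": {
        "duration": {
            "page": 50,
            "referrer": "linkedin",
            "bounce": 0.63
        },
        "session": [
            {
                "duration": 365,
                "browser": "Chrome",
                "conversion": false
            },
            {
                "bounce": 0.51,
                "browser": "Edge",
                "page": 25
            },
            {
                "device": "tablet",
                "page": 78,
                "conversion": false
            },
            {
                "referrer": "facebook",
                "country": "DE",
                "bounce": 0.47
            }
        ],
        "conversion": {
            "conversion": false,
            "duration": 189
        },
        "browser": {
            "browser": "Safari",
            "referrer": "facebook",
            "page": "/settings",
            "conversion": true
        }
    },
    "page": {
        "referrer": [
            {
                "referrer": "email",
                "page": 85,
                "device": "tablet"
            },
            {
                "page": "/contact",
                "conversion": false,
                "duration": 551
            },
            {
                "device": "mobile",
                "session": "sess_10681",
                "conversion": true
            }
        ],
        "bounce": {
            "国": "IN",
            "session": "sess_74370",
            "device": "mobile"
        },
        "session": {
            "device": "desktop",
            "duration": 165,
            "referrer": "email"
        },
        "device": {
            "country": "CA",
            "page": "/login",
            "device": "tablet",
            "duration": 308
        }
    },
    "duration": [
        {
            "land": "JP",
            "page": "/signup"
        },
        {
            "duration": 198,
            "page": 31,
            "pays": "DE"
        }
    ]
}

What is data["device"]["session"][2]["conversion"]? False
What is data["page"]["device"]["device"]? "tablet"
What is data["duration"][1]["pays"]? "DE"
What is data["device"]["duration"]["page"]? 50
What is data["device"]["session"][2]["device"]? "tablet"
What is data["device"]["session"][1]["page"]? 25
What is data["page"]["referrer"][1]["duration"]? 551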